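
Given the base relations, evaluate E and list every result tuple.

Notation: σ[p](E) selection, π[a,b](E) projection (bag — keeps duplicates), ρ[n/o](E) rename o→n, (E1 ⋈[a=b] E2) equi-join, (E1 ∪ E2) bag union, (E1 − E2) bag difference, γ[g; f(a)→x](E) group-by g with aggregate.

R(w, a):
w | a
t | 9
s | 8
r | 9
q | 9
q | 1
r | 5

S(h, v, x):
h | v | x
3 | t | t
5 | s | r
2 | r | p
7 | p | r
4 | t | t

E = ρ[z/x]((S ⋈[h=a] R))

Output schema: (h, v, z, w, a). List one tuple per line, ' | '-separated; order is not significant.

Stepwise |·|:
  S → 5
  R → 6
  (S ⋈[h=a] R) → 1
  ρ[z/x]((S ⋈[h=a] R)) → 1

== RESULT ==
h | v | z | w | a
5 | s | r | r | 5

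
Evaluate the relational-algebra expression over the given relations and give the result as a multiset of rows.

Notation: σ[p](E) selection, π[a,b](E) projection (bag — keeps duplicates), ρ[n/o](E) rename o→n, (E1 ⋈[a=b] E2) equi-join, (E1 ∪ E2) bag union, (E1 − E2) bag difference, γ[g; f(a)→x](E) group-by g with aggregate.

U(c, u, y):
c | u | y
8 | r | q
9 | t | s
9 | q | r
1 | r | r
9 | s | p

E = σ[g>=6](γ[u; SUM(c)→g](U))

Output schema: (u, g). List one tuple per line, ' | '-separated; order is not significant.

Stepwise |·|:
  U → 5
  γ[u; SUM(c)→g](U) → 4
  σ[g>=6](γ[u; SUM(c)→g](U)) → 4

== RESULT ==
u | g
q | 9
r | 9
s | 9
t | 9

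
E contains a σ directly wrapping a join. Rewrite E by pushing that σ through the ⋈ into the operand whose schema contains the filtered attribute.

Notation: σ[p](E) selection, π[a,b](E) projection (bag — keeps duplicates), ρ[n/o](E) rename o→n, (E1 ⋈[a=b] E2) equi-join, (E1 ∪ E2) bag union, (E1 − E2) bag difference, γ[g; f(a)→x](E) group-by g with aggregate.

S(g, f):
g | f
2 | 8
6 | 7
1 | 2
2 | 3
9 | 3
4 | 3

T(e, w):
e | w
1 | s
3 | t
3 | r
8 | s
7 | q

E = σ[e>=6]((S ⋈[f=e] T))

σ filters on e, owned by the right side.
E' = (S ⋈[f=e] σ[e>=6](T))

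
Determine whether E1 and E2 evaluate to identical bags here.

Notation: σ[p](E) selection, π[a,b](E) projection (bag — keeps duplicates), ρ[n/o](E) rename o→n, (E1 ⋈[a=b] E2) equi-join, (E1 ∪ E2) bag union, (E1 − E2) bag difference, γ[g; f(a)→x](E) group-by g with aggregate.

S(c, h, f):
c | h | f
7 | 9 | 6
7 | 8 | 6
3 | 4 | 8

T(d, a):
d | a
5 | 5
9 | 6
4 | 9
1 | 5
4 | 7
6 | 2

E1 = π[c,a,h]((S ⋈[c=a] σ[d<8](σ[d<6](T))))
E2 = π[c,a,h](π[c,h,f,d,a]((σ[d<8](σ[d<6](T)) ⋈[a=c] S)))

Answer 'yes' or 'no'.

E1 stepwise |·|:
  S → 3
  T → 6
  σ[d<6](T) → 4
  σ[d<8](σ[d<6](T)) → 4
  (S ⋈[c=a] σ[d<8](σ[d<6](T))) → 2
  π[c,a,h]((S ⋈[c=a] σ[d<8](σ[d<6](T)))) → 2
E2 stepwise |·|:
  T → 6
  σ[d<6](T) → 4
  σ[d<8](σ[d<6](T)) → 4
  S → 3
  (σ[d<8](σ[d<6](T)) ⋈[a=c] S) → 2
  π[c,h,f,d,a]((σ[d<8](σ[d<6](T)) ⋈[a=c] S)) → 2
  π[c,a,h](π[c,h,f,d,a]((σ[d<8](σ[d<6](T)) ⋈[a=c] S))) → 2

E1 and E2 produce the same multiset:
c | a | h
7 | 7 | 8
7 | 7 | 9

yes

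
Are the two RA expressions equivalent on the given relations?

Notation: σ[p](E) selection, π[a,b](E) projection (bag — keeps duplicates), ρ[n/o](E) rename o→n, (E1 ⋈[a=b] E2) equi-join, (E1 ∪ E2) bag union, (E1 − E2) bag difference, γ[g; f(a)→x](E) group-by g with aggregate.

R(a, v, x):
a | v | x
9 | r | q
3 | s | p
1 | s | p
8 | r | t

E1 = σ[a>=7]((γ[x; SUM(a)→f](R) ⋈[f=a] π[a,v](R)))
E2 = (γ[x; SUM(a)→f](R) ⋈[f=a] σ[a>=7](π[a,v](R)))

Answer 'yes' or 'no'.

E1 subexpression sizes:
  R → 4
  γ[x; SUM(a)→f](R) → 3
  R → 4
  π[a,v](R) → 4
  (γ[x; SUM(a)→f](R) ⋈[f=a] π[a,v](R)) → 2
  σ[a>=7]((γ[x; SUM(a)→f](R) ⋈[f=a] π[a,v](R))) → 2
E2 subexpression sizes:
  R → 4
  γ[x; SUM(a)→f](R) → 3
  R → 4
  π[a,v](R) → 4
  σ[a>=7](π[a,v](R)) → 2
  (γ[x; SUM(a)→f](R) ⋈[f=a] σ[a>=7](π[a,v](R))) → 2

E1 and E2 produce the same multiset:
x | f | a | v
q | 9 | 9 | r
t | 8 | 8 | r

yes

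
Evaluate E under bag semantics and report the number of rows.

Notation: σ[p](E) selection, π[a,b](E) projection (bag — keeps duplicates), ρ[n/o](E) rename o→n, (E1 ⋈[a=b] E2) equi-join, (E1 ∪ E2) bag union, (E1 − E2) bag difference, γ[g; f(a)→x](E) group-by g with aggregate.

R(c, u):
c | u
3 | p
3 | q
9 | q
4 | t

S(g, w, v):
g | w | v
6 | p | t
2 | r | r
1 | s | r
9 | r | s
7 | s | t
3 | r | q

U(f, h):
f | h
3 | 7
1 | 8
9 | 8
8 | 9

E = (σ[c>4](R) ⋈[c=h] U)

Subexpression sizes:
  R → 4
  σ[c>4](R) → 1
  U → 4
  (σ[c>4](R) ⋈[c=h] U) → 1

|E| = 1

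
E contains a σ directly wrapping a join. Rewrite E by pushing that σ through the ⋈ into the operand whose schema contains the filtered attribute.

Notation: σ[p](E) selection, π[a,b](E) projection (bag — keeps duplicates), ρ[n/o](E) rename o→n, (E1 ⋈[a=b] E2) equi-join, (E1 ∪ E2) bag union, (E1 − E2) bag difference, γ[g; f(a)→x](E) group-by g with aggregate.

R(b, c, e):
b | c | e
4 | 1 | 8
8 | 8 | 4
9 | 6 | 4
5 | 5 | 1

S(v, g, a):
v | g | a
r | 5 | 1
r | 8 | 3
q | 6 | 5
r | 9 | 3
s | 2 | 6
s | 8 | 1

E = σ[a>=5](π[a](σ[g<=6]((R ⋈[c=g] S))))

σ filters on g, owned by the right side.
E' = σ[a>=5](π[a]((R ⋈[c=g] σ[g<=6](S))))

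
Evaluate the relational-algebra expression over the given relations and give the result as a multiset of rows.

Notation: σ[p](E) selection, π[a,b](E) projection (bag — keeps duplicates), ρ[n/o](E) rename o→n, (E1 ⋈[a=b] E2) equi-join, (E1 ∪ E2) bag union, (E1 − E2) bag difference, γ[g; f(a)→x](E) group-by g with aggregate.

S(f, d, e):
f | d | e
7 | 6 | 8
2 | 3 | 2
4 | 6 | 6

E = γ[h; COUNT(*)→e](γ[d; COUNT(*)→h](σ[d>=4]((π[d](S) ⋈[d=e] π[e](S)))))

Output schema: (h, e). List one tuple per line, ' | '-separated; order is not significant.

Row counts bottom-up:
  S → 3
  π[d](S) → 3
  S → 3
  π[e](S) → 3
  (π[d](S) ⋈[d=e] π[e](S)) → 2
  σ[d>=4]((π[d](S) ⋈[d=e] π[e](S))) → 2
  γ[d; COUNT(*)→h](σ[d>=4]((π[d](S) ⋈[d=e] π[e](S)))) → 1
  γ[h; COUNT(*)→e](γ[d; COUNT(*)→h](σ[d>=4]((π[d](S) ⋈[d=e] π[e](S))))) → 1

== RESULT ==
h | e
2 | 1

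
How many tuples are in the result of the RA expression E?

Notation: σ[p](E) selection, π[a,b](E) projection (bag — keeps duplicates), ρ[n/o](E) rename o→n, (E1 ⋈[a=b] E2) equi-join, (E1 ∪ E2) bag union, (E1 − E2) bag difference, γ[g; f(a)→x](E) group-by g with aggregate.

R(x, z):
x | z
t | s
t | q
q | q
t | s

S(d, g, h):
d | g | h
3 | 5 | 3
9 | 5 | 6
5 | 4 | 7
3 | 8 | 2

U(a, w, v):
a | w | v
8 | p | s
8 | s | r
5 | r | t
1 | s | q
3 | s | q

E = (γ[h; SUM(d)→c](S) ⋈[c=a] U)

Subexpression sizes:
  S → 4
  γ[h; SUM(d)→c](S) → 4
  U → 5
  (γ[h; SUM(d)→c](S) ⋈[c=a] U) → 3

|E| = 3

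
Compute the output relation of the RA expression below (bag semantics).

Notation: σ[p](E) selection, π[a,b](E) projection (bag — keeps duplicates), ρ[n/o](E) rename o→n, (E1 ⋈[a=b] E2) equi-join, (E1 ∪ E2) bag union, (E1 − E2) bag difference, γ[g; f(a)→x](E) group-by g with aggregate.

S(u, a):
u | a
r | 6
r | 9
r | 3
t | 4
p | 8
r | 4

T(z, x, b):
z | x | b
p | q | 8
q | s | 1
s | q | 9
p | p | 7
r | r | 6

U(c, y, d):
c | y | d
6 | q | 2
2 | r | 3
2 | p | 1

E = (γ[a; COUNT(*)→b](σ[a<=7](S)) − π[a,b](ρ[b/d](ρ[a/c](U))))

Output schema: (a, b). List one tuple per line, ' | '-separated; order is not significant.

Row counts bottom-up:
  S → 6
  σ[a<=7](S) → 4
  γ[a; COUNT(*)→b](σ[a<=7](S)) → 3
  U → 3
  ρ[a/c](U) → 3
  ρ[b/d](ρ[a/c](U)) → 3
  π[a,b](ρ[b/d](ρ[a/c](U))) → 3
  (γ[a; COUNT(*)→b](σ[a<=7](S)) − π[a,b](ρ[b/d](ρ[a/c](U)))) → 3

== RESULT ==
a | b
3 | 1
4 | 2
6 | 1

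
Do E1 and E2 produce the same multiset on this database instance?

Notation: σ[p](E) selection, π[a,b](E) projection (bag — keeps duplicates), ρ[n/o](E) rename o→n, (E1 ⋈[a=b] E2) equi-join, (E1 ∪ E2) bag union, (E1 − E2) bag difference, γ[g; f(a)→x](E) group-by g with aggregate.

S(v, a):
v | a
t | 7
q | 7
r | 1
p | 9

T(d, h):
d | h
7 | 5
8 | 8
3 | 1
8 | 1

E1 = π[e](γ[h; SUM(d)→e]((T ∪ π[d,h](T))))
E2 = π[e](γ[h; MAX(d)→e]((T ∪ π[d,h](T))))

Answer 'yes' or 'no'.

E1 row counts bottom-up:
  T → 4
  T → 4
  π[d,h](T) → 4
  (T ∪ π[d,h](T)) → 8
  γ[h; SUM(d)→e]((T ∪ π[d,h](T))) → 3
  π[e](γ[h; SUM(d)→e]((T ∪ π[d,h](T)))) → 3
E2 row counts bottom-up:
  T → 4
  T → 4
  π[d,h](T) → 4
  (T ∪ π[d,h](T)) → 8
  γ[h; MAX(d)→e]((T ∪ π[d,h](T))) → 3
  π[e](γ[h; MAX(d)→e]((T ∪ π[d,h](T)))) → 3

E1 result:
e
14
16
22
E2 result:
e
7
8
8
Witness: (7,) appears 0× in E1 but 1× in E2.

no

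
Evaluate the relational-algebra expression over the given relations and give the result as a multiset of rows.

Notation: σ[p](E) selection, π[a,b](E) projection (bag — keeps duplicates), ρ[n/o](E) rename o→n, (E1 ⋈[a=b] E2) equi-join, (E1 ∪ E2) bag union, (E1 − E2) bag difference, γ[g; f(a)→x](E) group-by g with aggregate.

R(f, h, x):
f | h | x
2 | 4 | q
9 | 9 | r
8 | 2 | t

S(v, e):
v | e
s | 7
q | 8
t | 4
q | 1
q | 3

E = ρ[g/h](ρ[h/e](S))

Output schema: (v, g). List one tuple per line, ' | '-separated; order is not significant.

Subexpression sizes:
  S → 5
  ρ[h/e](S) → 5
  ρ[g/h](ρ[h/e](S)) → 5

== RESULT ==
v | g
q | 1
q | 3
q | 8
s | 7
t | 4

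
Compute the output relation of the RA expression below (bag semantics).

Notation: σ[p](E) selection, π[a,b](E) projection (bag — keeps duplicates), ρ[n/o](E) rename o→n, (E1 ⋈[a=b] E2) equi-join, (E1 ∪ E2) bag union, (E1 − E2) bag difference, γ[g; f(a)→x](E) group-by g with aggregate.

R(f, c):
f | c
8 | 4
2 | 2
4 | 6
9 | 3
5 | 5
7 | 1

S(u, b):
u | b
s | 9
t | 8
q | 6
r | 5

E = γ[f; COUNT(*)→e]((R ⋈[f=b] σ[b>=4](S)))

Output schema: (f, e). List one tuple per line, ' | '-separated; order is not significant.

Subexpression sizes:
  R → 6
  S → 4
  σ[b>=4](S) → 4
  (R ⋈[f=b] σ[b>=4](S)) → 3
  γ[f; COUNT(*)→e]((R ⋈[f=b] σ[b>=4](S))) → 3

== RESULT ==
f | e
5 | 1
8 | 1
9 | 1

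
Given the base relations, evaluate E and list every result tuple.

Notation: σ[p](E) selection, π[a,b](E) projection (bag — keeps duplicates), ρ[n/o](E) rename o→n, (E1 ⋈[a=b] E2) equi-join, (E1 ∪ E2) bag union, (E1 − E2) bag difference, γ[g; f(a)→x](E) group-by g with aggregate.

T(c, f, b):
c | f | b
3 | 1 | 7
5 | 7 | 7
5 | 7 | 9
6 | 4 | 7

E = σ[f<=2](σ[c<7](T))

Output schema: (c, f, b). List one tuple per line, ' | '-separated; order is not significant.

Per-node cardinality:
  T → 4
  σ[c<7](T) → 4
  σ[f<=2](σ[c<7](T)) → 1

== RESULT ==
c | f | b
3 | 1 | 7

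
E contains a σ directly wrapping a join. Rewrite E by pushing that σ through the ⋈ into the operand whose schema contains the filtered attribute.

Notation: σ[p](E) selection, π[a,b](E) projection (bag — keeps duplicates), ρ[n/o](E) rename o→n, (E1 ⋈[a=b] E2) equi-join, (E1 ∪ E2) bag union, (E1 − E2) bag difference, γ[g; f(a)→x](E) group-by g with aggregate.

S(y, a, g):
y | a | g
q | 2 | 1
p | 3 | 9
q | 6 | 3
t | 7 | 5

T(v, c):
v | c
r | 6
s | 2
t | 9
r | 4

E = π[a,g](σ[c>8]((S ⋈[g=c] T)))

σ filters on c, owned by the right side.
E' = π[a,g]((S ⋈[g=c] σ[c>8](T)))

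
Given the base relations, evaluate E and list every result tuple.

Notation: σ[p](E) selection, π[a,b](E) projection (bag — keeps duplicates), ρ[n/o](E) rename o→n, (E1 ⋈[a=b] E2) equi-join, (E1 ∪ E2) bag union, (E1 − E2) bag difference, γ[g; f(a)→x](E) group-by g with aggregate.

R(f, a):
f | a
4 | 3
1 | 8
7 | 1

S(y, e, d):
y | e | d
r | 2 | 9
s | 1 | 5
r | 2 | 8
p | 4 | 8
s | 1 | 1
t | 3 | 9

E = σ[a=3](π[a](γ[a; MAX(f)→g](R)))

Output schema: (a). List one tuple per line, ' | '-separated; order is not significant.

Row counts bottom-up:
  R → 3
  γ[a; MAX(f)→g](R) → 3
  π[a](γ[a; MAX(f)→g](R)) → 3
  σ[a=3](π[a](γ[a; MAX(f)→g](R))) → 1

== RESULT ==
a
3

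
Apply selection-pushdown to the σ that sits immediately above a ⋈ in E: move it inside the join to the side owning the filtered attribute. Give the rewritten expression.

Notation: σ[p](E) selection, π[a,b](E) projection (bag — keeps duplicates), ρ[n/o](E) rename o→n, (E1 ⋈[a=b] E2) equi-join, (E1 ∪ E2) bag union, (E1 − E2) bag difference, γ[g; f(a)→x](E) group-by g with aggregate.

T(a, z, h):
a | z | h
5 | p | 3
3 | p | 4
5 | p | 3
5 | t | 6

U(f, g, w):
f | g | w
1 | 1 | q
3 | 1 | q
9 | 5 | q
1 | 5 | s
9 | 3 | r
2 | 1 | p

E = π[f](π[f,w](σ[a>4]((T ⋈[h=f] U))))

σ filters on a, owned by the left side.
E' = π[f](π[f,w]((σ[a>4](T) ⋈[h=f] U)))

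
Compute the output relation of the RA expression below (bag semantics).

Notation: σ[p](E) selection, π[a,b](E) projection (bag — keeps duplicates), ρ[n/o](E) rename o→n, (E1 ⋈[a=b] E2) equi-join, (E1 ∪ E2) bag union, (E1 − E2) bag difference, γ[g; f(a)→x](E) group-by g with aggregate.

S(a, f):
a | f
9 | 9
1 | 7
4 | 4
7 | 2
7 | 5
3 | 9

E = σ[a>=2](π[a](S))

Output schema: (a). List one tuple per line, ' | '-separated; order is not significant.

Row counts bottom-up:
  S → 6
  π[a](S) → 6
  σ[a>=2](π[a](S)) → 5

== RESULT ==
a
3
4
7
7
9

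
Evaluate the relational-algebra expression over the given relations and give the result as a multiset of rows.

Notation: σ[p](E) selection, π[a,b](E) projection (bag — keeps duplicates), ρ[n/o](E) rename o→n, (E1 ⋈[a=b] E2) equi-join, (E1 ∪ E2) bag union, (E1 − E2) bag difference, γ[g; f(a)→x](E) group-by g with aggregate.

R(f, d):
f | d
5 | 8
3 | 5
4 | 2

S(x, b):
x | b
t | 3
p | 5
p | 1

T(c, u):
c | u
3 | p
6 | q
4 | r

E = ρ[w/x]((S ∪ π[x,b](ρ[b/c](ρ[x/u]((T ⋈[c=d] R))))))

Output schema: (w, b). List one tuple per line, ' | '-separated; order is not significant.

Per-node cardinality:
  S → 3
  T → 3
  R → 3
  (T ⋈[c=d] R) → 0
  ρ[x/u]((T ⋈[c=d] R)) → 0
  ρ[b/c](ρ[x/u]((T ⋈[c=d] R))) → 0
  π[x,b](ρ[b/c](ρ[x/u]((T ⋈[c=d] R)))) → 0
  (S ∪ π[x,b](ρ[b/c](ρ[x/u]((T ⋈[c=d] R))))) → 3
  ρ[w/x]((S ∪ π[x,b](ρ[b/c](ρ[x/u]((T ⋈[c=d] R)))))) → 3

== RESULT ==
w | b
p | 1
p | 5
t | 3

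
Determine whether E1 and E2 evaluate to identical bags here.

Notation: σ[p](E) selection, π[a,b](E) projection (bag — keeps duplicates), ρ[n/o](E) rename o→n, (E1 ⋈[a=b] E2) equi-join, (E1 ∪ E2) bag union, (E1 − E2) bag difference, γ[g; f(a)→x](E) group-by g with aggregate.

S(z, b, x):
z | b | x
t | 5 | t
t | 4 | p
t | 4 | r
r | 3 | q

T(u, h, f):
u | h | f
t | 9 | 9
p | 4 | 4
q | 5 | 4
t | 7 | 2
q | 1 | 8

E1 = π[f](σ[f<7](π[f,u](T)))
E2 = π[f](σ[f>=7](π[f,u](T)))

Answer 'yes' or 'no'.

E1 subexpression sizes:
  T → 5
  π[f,u](T) → 5
  σ[f<7](π[f,u](T)) → 3
  π[f](σ[f<7](π[f,u](T))) → 3
E2 subexpression sizes:
  T → 5
  π[f,u](T) → 5
  σ[f>=7](π[f,u](T)) → 2
  π[f](σ[f>=7](π[f,u](T))) → 2

E1 result:
f
2
4
4
E2 result:
f
8
9
Witness: (2,) appears 1× in E1 but 0× in E2.

no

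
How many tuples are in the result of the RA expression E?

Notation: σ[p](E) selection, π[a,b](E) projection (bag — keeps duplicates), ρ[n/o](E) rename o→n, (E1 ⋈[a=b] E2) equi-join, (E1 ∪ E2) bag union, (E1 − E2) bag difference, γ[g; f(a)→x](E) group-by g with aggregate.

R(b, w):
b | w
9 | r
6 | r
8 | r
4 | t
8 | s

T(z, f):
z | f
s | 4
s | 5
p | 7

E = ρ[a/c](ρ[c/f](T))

Per-node cardinality:
  T → 3
  ρ[c/f](T) → 3
  ρ[a/c](ρ[c/f](T)) → 3

|E| = 3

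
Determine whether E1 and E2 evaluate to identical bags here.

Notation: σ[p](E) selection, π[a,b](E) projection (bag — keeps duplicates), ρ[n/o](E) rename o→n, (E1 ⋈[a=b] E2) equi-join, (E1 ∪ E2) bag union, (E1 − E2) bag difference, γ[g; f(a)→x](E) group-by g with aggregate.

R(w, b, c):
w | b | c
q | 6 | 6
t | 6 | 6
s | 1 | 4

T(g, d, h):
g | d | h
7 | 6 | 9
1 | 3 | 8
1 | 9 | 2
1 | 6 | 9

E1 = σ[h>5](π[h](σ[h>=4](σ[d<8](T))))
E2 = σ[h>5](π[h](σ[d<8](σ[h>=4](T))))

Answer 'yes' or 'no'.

E1 subexpression sizes:
  T → 4
  σ[d<8](T) → 3
  σ[h>=4](σ[d<8](T)) → 3
  π[h](σ[h>=4](σ[d<8](T))) → 3
  σ[h>5](π[h](σ[h>=4](σ[d<8](T)))) → 3
E2 subexpression sizes:
  T → 4
  σ[h>=4](T) → 3
  σ[d<8](σ[h>=4](T)) → 3
  π[h](σ[d<8](σ[h>=4](T))) → 3
  σ[h>5](π[h](σ[d<8](σ[h>=4](T)))) → 3

E1 and E2 produce the same multiset:
h
8
9
9

yes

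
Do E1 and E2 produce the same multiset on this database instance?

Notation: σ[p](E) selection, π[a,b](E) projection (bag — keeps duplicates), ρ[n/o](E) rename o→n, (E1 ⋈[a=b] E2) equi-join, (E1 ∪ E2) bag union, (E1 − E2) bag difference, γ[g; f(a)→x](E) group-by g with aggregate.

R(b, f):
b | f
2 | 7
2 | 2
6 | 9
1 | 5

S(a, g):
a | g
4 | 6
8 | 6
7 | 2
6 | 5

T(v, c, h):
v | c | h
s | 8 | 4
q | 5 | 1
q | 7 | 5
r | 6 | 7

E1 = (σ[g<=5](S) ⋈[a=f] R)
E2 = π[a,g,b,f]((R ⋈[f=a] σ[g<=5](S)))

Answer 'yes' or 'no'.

E1 row counts bottom-up:
  S → 4
  σ[g<=5](S) → 2
  R → 4
  (σ[g<=5](S) ⋈[a=f] R) → 1
E2 row counts bottom-up:
  R → 4
  S → 4
  σ[g<=5](S) → 2
  (R ⋈[f=a] σ[g<=5](S)) → 1
  π[a,g,b,f]((R ⋈[f=a] σ[g<=5](S))) → 1

E1 and E2 produce the same multiset:
a | g | b | f
7 | 2 | 2 | 7

yes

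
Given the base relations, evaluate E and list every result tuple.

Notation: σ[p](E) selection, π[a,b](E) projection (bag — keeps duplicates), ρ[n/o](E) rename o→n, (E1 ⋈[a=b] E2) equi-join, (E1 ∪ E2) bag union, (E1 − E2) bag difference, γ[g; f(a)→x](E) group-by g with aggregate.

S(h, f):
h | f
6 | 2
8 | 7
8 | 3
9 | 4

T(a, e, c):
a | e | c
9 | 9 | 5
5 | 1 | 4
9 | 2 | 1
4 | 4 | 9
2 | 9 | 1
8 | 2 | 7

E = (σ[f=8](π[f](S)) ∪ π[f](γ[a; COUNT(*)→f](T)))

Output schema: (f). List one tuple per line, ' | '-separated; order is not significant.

Subexpression sizes:
  S → 4
  π[f](S) → 4
  σ[f=8](π[f](S)) → 0
  T → 6
  γ[a; COUNT(*)→f](T) → 5
  π[f](γ[a; COUNT(*)→f](T)) → 5
  (σ[f=8](π[f](S)) ∪ π[f](γ[a; COUNT(*)→f](T))) → 5

== RESULT ==
f
1
1
1
1
2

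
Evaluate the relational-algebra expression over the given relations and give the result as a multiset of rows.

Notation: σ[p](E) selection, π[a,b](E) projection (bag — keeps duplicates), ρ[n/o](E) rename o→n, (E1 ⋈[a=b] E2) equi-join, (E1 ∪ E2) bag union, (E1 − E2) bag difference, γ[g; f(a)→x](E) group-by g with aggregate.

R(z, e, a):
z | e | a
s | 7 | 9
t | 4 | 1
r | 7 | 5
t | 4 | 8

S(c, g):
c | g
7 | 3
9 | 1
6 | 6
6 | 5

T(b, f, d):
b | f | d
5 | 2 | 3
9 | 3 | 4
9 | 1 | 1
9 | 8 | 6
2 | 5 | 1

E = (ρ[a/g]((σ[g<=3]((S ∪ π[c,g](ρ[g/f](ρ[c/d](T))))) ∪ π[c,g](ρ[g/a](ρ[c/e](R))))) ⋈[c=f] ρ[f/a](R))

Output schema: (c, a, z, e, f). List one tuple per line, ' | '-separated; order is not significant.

Subexpression sizes:
  S → 4
  T → 5
  ρ[c/d](T) → 5
  ρ[g/f](ρ[c/d](T)) → 5
  π[c,g](ρ[g/f](ρ[c/d](T))) → 5
  (S ∪ π[c,g](ρ[g/f](ρ[c/d](T)))) → 9
  σ[g<=3]((S ∪ π[c,g](ρ[g/f](ρ[c/d](T))))) → 5
  R → 4
  ρ[c/e](R) → 4
  ρ[g/a](ρ[c/e](R)) → 4
  π[c,g](ρ[g/a](ρ[c/e](R))) → 4
  (σ[g<=3]((S ∪ π[c,g](ρ[g/f](ρ[c/d](T))))) ∪ π[c,g](ρ[g/a](ρ[c/e](R)))) → 9
  ρ[a/g]((σ[g<=3]((S ∪ π[c,g](ρ[g/f](ρ[c/d](T))))) ∪ π[c,g](ρ[g/a](ρ[c/e](R))))) → 9
  R → 4
  ρ[f/a](R) → 4
  (ρ[a/g]((σ[g<=3]((S ∪ π[c,g](ρ[g/f](ρ[c/d](T))))) ∪ π[c,g](ρ[g/a](ρ[c/e](R))))) ⋈[c=f] ρ[f/a](R)) → 2

== RESULT ==
c | a | z | e | f
1 | 1 | t | 4 | 1
9 | 1 | s | 7 | 9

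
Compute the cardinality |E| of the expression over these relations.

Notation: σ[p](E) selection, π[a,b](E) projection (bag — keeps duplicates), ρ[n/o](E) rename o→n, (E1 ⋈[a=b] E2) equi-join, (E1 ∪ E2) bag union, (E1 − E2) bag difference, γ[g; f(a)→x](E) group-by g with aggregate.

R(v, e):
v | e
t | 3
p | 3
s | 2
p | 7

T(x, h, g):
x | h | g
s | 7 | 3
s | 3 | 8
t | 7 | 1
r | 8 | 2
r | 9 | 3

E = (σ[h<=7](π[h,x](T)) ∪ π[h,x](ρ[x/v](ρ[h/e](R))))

Subexpression sizes:
  T → 5
  π[h,x](T) → 5
  σ[h<=7](π[h,x](T)) → 3
  R → 4
  ρ[h/e](R) → 4
  ρ[x/v](ρ[h/e](R)) → 4
  π[h,x](ρ[x/v](ρ[h/e](R))) → 4
  (σ[h<=7](π[h,x](T)) ∪ π[h,x](ρ[x/v](ρ[h/e](R)))) → 7

|E| = 7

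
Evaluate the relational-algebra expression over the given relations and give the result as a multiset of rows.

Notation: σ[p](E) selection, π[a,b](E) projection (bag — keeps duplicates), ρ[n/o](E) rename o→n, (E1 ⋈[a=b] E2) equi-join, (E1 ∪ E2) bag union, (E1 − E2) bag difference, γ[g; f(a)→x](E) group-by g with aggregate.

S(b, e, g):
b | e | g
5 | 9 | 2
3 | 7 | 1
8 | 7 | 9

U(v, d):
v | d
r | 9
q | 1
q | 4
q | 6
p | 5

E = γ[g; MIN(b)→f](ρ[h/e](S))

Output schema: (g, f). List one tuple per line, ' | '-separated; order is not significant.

Row counts bottom-up:
  S → 3
  ρ[h/e](S) → 3
  γ[g; MIN(b)→f](ρ[h/e](S)) → 3

== RESULT ==
g | f
1 | 3
2 | 5
9 | 8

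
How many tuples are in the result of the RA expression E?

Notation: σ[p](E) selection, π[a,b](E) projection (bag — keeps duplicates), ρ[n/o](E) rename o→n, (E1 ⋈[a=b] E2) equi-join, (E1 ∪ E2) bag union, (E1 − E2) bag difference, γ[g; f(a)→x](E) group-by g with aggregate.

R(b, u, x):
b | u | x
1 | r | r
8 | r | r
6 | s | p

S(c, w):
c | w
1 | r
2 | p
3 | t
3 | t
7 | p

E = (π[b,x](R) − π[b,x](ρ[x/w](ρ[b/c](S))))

Row counts bottom-up:
  R → 3
  π[b,x](R) → 3
  S → 5
  ρ[b/c](S) → 5
  ρ[x/w](ρ[b/c](S)) → 5
  π[b,x](ρ[x/w](ρ[b/c](S))) → 5
  (π[b,x](R) − π[b,x](ρ[x/w](ρ[b/c](S)))) → 2

|E| = 2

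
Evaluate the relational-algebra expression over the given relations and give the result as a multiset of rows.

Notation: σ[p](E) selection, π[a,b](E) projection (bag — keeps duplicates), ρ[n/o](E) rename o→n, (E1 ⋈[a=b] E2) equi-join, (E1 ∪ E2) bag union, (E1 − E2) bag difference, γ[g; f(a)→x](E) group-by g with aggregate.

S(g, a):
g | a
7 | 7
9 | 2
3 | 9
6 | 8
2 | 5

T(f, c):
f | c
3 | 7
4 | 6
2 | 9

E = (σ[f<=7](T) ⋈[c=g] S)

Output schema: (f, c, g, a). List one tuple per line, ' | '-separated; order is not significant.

Subexpression sizes:
  T → 3
  σ[f<=7](T) → 3
  S → 5
  (σ[f<=7](T) ⋈[c=g] S) → 3

== RESULT ==
f | c | g | a
2 | 9 | 9 | 2
3 | 7 | 7 | 7
4 | 6 | 6 | 8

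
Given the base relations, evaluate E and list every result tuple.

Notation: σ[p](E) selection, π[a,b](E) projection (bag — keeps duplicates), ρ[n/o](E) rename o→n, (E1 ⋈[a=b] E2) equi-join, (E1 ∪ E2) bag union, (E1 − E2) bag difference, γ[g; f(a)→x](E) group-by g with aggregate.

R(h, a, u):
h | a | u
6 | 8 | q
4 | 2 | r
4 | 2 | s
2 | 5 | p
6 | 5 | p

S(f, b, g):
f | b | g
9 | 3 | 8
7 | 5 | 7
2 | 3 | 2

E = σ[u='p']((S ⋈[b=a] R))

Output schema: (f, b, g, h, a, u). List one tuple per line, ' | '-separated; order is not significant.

Subexpression sizes:
  S → 3
  R → 5
  (S ⋈[b=a] R) → 2
  σ[u='p']((S ⋈[b=a] R)) → 2

== RESULT ==
f | b | g | h | a | u
7 | 5 | 7 | 2 | 5 | p
7 | 5 | 7 | 6 | 5 | p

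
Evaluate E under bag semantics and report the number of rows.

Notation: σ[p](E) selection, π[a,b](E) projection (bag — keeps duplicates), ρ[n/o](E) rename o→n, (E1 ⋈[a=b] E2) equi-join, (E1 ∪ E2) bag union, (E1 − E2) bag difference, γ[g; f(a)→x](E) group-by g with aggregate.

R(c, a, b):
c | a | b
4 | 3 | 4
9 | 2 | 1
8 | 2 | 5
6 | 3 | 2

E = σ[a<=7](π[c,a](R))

Per-node cardinality:
  R → 4
  π[c,a](R) → 4
  σ[a<=7](π[c,a](R)) → 4

|E| = 4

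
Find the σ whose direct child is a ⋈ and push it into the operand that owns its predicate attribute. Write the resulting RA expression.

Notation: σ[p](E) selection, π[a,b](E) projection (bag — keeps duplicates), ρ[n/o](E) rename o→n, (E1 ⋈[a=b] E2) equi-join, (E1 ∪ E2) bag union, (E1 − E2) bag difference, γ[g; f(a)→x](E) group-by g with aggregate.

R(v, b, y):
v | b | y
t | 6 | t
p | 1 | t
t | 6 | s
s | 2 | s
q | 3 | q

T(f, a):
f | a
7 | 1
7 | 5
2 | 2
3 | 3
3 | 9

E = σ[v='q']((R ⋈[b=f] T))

σ filters on v, owned by the left side.
E' = (σ[v='q'](R) ⋈[b=f] T)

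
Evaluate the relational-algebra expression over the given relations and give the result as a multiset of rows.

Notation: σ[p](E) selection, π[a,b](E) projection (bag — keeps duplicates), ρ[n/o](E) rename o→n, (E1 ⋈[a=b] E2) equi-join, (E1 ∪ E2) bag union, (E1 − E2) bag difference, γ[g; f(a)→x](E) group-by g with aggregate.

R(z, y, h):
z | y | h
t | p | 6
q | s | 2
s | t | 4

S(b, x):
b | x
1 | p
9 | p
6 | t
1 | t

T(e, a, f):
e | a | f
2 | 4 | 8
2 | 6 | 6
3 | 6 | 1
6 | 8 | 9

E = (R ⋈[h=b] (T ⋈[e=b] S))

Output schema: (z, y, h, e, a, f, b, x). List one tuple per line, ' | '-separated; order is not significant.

Row counts bottom-up:
  R → 3
  T → 4
  S → 4
  (T ⋈[e=b] S) → 1
  (R ⋈[h=b] (T ⋈[e=b] S)) → 1

== RESULT ==
z | y | h | e | a | f | b | x
t | p | 6 | 6 | 8 | 9 | 6 | t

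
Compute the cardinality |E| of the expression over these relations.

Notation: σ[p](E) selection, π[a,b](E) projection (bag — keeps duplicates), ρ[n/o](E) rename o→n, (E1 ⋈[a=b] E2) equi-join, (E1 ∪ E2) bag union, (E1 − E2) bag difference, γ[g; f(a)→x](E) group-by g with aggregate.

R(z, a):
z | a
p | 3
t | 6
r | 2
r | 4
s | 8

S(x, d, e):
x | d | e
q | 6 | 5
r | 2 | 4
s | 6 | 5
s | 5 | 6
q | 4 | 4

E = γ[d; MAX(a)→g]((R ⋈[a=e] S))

Subexpression sizes:
  R → 5
  S → 5
  (R ⋈[a=e] S) → 3
  γ[d; MAX(a)→g]((R ⋈[a=e] S)) → 3

|E| = 3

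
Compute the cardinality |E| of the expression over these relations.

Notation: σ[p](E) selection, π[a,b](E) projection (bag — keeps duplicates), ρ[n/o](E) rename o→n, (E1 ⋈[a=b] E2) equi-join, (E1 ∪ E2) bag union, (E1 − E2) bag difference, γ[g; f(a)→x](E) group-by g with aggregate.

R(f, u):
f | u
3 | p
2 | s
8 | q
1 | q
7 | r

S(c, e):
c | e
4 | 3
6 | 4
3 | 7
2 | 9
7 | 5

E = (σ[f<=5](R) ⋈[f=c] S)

Per-node cardinality:
  R → 5
  σ[f<=5](R) → 3
  S → 5
  (σ[f<=5](R) ⋈[f=c] S) → 2

|E| = 2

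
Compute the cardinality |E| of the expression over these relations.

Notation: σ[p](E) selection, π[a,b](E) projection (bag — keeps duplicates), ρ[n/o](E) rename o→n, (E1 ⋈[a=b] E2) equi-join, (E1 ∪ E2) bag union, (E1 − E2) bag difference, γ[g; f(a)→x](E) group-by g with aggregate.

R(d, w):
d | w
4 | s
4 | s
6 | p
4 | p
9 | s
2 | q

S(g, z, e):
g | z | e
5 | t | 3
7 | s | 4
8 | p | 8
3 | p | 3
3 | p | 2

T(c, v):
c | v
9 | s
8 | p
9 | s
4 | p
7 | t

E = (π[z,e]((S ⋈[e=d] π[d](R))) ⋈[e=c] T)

Row counts bottom-up:
  S → 5
  R → 6
  π[d](R) → 6
  (S ⋈[e=d] π[d](R)) → 4
  π[z,e]((S ⋈[e=d] π[d](R))) → 4
  T → 5
  (π[z,e]((S ⋈[e=d] π[d](R))) ⋈[e=c] T) → 3

|E| = 3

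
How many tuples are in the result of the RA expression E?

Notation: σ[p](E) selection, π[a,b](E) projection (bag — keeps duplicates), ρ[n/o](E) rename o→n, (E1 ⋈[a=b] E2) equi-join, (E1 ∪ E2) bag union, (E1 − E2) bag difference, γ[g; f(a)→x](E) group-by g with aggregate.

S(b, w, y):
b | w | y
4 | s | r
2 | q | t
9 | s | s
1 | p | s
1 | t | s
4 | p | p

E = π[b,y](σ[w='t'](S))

Stepwise |·|:
  S → 6
  σ[w='t'](S) → 1
  π[b,y](σ[w='t'](S)) → 1

|E| = 1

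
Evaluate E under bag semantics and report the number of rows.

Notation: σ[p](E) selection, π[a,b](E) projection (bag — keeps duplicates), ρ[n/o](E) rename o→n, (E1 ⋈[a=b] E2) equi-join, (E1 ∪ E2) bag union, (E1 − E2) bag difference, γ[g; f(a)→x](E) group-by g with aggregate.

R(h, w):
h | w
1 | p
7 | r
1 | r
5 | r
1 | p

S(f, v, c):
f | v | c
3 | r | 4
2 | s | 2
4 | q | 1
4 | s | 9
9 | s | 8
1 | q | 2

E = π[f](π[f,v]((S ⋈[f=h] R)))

Subexpression sizes:
  S → 6
  R → 5
  (S ⋈[f=h] R) → 3
  π[f,v]((S ⋈[f=h] R)) → 3
  π[f](π[f,v]((S ⋈[f=h] R))) → 3

|E| = 3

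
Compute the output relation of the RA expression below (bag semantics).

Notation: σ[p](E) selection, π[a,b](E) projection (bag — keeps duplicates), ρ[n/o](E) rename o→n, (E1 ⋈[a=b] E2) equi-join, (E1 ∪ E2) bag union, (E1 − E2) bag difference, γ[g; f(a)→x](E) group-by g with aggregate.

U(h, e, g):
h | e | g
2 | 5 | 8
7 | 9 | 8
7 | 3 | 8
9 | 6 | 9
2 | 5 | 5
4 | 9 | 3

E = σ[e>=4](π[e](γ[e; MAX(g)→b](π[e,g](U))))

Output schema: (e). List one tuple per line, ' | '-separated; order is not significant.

Subexpression sizes:
  U → 6
  π[e,g](U) → 6
  γ[e; MAX(g)→b](π[e,g](U)) → 4
  π[e](γ[e; MAX(g)→b](π[e,g](U))) → 4
  σ[e>=4](π[e](γ[e; MAX(g)→b](π[e,g](U)))) → 3

== RESULT ==
e
5
6
9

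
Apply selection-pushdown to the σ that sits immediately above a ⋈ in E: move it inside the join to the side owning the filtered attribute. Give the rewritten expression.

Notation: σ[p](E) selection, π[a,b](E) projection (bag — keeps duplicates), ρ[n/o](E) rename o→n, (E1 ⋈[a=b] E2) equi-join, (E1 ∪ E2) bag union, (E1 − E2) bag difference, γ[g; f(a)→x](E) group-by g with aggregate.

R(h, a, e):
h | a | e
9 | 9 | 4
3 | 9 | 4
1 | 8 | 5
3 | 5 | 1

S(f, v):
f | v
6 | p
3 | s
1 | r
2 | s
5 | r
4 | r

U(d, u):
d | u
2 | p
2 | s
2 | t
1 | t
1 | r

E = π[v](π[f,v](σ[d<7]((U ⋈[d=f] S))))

σ filters on d, owned by the left side.
E' = π[v](π[f,v]((σ[d<7](U) ⋈[d=f] S)))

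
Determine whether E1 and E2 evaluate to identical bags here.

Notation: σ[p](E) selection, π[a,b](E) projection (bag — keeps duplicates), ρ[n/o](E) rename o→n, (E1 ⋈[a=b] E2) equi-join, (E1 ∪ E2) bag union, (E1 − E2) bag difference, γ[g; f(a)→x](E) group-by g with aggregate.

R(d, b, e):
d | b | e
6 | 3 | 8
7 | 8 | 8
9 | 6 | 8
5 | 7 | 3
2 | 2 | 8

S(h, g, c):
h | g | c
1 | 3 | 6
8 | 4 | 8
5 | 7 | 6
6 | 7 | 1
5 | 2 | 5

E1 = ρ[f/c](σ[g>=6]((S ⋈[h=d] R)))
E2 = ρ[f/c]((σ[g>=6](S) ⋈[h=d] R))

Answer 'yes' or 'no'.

E1 per-node cardinality:
  S → 5
  R → 5
  (S ⋈[h=d] R) → 3
  σ[g>=6]((S ⋈[h=d] R)) → 2
  ρ[f/c](σ[g>=6]((S ⋈[h=d] R))) → 2
E2 per-node cardinality:
  S → 5
  σ[g>=6](S) → 2
  R → 5
  (σ[g>=6](S) ⋈[h=d] R) → 2
  ρ[f/c]((σ[g>=6](S) ⋈[h=d] R)) → 2

E1 and E2 produce the same multiset:
h | g | f | d | b | e
5 | 7 | 6 | 5 | 7 | 3
6 | 7 | 1 | 6 | 3 | 8

yes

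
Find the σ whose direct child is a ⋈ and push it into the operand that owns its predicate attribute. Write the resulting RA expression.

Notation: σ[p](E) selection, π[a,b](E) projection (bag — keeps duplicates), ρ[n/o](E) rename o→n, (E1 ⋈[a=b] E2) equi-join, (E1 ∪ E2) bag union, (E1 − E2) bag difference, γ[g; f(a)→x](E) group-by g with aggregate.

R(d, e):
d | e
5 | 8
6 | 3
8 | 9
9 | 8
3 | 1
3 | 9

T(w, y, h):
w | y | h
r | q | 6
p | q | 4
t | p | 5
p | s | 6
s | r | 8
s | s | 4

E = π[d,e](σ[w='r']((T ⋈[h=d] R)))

σ filters on w, owned by the left side.
E' = π[d,e]((σ[w='r'](T) ⋈[h=d] R))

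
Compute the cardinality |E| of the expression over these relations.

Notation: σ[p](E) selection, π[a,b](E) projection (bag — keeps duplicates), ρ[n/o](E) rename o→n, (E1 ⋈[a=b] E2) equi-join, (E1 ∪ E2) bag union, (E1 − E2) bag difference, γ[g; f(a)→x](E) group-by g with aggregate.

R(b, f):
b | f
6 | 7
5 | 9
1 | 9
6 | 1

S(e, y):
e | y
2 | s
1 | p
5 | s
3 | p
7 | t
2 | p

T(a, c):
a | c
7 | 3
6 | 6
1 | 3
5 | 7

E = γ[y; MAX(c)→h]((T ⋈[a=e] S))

Row counts bottom-up:
  T → 4
  S → 6
  (T ⋈[a=e] S) → 3
  γ[y; MAX(c)→h]((T ⋈[a=e] S)) → 3

|E| = 3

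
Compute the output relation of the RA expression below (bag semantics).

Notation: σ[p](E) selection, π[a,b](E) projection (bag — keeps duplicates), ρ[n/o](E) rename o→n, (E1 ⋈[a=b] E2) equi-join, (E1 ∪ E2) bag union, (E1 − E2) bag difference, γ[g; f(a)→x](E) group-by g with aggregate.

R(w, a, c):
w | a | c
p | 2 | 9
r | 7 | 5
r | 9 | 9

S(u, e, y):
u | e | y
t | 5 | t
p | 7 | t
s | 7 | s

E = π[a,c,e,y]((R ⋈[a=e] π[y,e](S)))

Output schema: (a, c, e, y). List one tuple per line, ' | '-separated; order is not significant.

Stepwise |·|:
  R → 3
  S → 3
  π[y,e](S) → 3
  (R ⋈[a=e] π[y,e](S)) → 2
  π[a,c,e,y]((R ⋈[a=e] π[y,e](S))) → 2

== RESULT ==
a | c | e | y
7 | 5 | 7 | s
7 | 5 | 7 | t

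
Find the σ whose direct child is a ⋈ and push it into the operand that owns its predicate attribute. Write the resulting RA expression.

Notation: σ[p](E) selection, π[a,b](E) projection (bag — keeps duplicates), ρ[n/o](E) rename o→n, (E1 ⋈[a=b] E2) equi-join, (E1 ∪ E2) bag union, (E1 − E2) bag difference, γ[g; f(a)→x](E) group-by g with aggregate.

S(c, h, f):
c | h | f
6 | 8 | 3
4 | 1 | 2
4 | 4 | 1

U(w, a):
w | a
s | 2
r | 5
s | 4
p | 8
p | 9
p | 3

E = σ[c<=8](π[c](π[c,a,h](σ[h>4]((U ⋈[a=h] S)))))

σ filters on h, owned by the right side.
E' = σ[c<=8](π[c](π[c,a,h]((U ⋈[a=h] σ[h>4](S)))))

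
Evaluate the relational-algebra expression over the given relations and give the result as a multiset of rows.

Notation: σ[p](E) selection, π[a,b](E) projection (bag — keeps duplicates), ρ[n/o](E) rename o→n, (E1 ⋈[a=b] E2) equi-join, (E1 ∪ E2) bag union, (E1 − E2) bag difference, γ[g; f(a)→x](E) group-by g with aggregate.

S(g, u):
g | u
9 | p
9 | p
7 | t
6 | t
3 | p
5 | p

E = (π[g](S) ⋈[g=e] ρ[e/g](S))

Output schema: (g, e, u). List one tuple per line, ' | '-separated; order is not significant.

Stepwise |·|:
  S → 6
  π[g](S) → 6
  S → 6
  ρ[e/g](S) → 6
  (π[g](S) ⋈[g=e] ρ[e/g](S)) → 8

== RESULT ==
g | e | u
3 | 3 | p
5 | 5 | p
6 | 6 | t
7 | 7 | t
9 | 9 | p
9 | 9 | p
9 | 9 | p
9 | 9 | p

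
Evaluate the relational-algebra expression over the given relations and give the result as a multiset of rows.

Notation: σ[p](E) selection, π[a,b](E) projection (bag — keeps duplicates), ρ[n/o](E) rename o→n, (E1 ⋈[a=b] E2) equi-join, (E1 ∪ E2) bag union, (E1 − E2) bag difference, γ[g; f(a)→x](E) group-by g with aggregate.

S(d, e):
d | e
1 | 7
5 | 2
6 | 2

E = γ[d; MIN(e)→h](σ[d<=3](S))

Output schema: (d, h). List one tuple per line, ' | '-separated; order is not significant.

Per-node cardinality:
  S → 3
  σ[d<=3](S) → 1
  γ[d; MIN(e)→h](σ[d<=3](S)) → 1

== RESULT ==
d | h
1 | 7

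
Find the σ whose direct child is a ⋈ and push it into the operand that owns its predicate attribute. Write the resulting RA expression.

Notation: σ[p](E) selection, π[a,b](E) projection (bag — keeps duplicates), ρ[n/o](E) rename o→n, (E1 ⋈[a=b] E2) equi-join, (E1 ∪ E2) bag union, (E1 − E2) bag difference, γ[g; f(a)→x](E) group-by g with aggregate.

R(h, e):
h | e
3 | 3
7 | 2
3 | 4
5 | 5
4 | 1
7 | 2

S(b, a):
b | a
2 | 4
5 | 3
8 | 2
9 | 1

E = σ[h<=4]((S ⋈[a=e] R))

σ filters on h, owned by the right side.
E' = (S ⋈[a=e] σ[h<=4](R))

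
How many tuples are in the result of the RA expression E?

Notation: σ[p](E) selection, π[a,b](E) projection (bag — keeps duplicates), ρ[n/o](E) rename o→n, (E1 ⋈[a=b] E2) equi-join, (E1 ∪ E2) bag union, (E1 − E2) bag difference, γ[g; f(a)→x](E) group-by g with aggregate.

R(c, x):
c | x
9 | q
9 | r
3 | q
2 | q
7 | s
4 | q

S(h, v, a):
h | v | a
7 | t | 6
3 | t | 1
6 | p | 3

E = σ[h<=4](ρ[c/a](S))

Per-node cardinality:
  S → 3
  ρ[c/a](S) → 3
  σ[h<=4](ρ[c/a](S)) → 1

|E| = 1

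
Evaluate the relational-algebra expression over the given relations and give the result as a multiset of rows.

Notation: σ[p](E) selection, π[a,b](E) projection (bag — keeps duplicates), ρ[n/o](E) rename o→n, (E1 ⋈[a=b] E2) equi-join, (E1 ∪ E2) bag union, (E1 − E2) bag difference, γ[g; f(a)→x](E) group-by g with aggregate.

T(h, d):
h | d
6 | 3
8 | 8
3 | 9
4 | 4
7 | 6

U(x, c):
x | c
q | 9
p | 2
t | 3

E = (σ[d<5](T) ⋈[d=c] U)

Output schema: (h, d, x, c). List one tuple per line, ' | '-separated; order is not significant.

Per-node cardinality:
  T → 5
  σ[d<5](T) → 2
  U → 3
  (σ[d<5](T) ⋈[d=c] U) → 1

== RESULT ==
h | d | x | c
6 | 3 | t | 3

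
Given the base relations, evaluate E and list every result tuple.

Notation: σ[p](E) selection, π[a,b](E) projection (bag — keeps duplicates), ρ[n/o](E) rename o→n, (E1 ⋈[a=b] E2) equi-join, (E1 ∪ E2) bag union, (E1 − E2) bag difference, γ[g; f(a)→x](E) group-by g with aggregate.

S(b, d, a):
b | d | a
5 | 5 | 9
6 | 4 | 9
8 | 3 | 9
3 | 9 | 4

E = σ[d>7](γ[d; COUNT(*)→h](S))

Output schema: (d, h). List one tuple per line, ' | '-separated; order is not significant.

Subexpression sizes:
  S → 4
  γ[d; COUNT(*)→h](S) → 4
  σ[d>7](γ[d; COUNT(*)→h](S)) → 1

== RESULT ==
d | h
9 | 1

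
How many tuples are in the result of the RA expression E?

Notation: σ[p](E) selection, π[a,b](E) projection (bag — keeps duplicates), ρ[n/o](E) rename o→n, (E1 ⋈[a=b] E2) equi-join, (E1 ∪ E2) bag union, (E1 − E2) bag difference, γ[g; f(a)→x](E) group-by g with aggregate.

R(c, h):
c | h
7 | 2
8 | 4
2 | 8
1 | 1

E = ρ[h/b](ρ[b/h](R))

Per-node cardinality:
  R → 4
  ρ[b/h](R) → 4
  ρ[h/b](ρ[b/h](R)) → 4

|E| = 4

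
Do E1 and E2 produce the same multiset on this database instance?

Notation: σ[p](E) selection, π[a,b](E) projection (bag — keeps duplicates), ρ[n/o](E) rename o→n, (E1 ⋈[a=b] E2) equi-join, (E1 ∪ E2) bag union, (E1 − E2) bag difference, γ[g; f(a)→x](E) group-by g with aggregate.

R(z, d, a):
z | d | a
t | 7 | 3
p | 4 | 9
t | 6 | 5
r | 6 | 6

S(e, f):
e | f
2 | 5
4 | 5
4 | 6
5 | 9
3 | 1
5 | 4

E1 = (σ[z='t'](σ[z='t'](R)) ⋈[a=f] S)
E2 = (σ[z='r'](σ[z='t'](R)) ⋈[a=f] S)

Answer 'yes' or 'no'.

E1 stepwise |·|:
  R → 4
  σ[z='t'](R) → 2
  σ[z='t'](σ[z='t'](R)) → 2
  S → 6
  (σ[z='t'](σ[z='t'](R)) ⋈[a=f] S) → 2
E2 stepwise |·|:
  R → 4
  σ[z='t'](R) → 2
  σ[z='r'](σ[z='t'](R)) → 0
  S → 6
  (σ[z='r'](σ[z='t'](R)) ⋈[a=f] S) → 0

E1 result:
z | d | a | e | f
t | 6 | 5 | 2 | 5
t | 6 | 5 | 4 | 5
E2 result:
z | d | a | e | f
(0 rows)
Witness: ('t', 6, 5, 4, 5) appears 1× in E1 but 0× in E2.

no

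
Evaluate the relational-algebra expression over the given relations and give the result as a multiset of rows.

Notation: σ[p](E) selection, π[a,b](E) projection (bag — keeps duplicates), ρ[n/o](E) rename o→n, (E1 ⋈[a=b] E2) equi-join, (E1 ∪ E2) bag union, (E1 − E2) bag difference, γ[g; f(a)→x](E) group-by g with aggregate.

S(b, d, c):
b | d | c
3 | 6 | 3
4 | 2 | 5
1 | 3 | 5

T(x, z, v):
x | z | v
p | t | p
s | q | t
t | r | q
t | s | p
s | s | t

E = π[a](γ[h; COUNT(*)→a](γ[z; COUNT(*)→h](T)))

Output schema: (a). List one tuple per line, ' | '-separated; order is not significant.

Per-node cardinality:
  T → 5
  γ[z; COUNT(*)→h](T) → 4
  γ[h; COUNT(*)→a](γ[z; COUNT(*)→h](T)) → 2
  π[a](γ[h; COUNT(*)→a](γ[z; COUNT(*)→h](T))) → 2

== RESULT ==
a
1
3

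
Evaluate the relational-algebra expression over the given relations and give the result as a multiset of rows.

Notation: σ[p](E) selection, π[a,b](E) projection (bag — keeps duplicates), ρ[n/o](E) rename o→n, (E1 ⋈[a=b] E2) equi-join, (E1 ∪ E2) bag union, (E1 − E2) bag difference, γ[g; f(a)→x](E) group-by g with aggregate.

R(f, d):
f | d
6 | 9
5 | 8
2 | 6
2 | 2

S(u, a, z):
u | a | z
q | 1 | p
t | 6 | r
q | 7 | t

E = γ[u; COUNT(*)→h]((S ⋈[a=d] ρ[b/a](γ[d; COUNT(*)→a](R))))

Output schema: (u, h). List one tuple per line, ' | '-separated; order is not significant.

Per-node cardinality:
  S → 3
  R → 4
  γ[d; COUNT(*)→a](R) → 4
  ρ[b/a](γ[d; COUNT(*)→a](R)) → 4
  (S ⋈[a=d] ρ[b/a](γ[d; COUNT(*)→a](R))) → 1
  γ[u; COUNT(*)→h]((S ⋈[a=d] ρ[b/a](γ[d; COUNT(*)→a](R)))) → 1

== RESULT ==
u | h
t | 1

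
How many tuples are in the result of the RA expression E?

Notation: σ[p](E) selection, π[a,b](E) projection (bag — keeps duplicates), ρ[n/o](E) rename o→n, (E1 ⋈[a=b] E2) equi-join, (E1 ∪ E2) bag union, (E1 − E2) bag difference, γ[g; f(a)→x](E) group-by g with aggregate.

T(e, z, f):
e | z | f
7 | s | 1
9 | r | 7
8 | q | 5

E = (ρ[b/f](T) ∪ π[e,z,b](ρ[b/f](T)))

Per-node cardinality:
  T → 3
  ρ[b/f](T) → 3
  T → 3
  ρ[b/f](T) → 3
  π[e,z,b](ρ[b/f](T)) → 3
  (ρ[b/f](T) ∪ π[e,z,b](ρ[b/f](T))) → 6

|E| = 6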